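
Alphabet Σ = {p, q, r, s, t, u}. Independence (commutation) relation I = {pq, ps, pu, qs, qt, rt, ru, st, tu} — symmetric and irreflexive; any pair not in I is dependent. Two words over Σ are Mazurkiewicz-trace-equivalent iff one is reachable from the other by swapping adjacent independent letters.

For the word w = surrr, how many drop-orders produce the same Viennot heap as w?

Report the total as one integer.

drop 0:s onto floor
drop 1:u onto {0:s}
drop 2:r onto {0:s}
drop 3:r onto {2:r}
drop 4:r onto {3:r}
ground layer = {0:s}
drop-orders for the pieces not yet dropped (sum over which currently-grounded one goes next):
  1 to go: {1} 1  {4} 1
  2 to go: {1,4} 2  {3,4} 1
  3 to go: {1,3,4} 3  {2,3,4} 1
  if 0:s drops first: 4 orders

4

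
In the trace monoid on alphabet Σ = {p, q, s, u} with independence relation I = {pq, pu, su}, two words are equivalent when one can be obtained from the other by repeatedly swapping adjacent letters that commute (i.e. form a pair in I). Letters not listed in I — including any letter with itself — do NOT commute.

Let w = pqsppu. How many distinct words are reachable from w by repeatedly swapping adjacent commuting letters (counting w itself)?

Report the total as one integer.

piece 0:p — minimal
piece 1:q — minimal
piece 2:s rests on {0:p, 1:q}
piece 3:p rests on {2:s}
piece 4:p rests on {3:p}
piece 5:u rests on {1:q}
minimal pieces: {0:p, 1:q}
ways to finish when only these pieces remain (= sum over removing one remaining piece with nothing left below it):
  1 left: {4}→1  {5}→1
  2 left: {3,4}→1  {4,5}→2
  3 left: {2,3,4}→1  {3,4,5}→3
  4 left: {0,2,3,4}→1  {2,3,4,5}→4
  placing 0:p first → 4 extensions
  placing 1:q first → 5 extensions
total linear extensions = 9

9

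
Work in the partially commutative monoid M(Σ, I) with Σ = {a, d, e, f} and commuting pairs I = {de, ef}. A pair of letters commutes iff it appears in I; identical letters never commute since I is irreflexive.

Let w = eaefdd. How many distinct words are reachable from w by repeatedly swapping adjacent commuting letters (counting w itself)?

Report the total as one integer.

4

0(e) covers ∅
1(a) covers 0:e
2(e) covers 1:a
3(f) covers 1:a
4(d) covers 3:f
5(d) covers 4:d
floor of heap: 0:e
completions by unplaced set U, small U first (add the entries for U minus each lowest piece of U):
  |U|=1: {2}:1  {5}:1
  |U|=2: {2,5}:2  {4,5}:1
  |U|=3: {2,4,5}:3  {3,4,5}:1
  |U|=4: {2,3,4,5}:4
  start at 0(e): 4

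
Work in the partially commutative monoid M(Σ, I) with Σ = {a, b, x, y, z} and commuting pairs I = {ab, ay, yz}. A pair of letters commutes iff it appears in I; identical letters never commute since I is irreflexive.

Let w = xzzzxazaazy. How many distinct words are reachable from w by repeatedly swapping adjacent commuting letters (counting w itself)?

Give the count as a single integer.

#0=x has no predecessor
#1=z depends on [0:x]
#2=z depends on [1:z]
#3=z depends on [2:z]
#4=x depends on [3:z]
#5=a depends on [4:x]
#6=z depends on [5:a]
#7=a depends on [6:z]
#8=a depends on [7:a]
#9=z depends on [8:a]
#10=y depends on [4:x]
sources: [0:x]
N(rest) = Σ N(rest − s) over sources s of rest; N(one piece) = 1:
  size 1 → [9]=1  [10]=1
  size 2 → [8,9]=1  [9,10]=2
  size 3 → [7,8,9]=1  [8,9,10]=3
  size 4 → [6,7,8,9]=1  [7,8,9,10]=4
  size 5 → [5,6,7,8,9]=1  [6,7,8,9,10]=5
  size 6 → [5,6,7,8,9,10]=6
  size 7 → [4,5,6,7,8,9,10]=6
  size 8 → [3,4,5,6,7,8,9,10]=6
  size 9 → [2,3,4,5,6,7,8,9,10]=6
  first=0(x) contributes 6

6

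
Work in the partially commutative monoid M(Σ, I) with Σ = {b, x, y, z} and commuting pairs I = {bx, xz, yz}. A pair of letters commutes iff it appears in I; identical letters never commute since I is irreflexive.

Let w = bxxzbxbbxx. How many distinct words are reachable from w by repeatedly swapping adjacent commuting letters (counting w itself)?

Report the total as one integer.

piece 0:b — minimal
piece 1:x — minimal
piece 2:x rests on {1:x}
piece 3:z rests on {0:b}
piece 4:b rests on {3:z}
piece 5:x rests on {2:x}
piece 6:b rests on {4:b}
piece 7:b rests on {6:b}
piece 8:x rests on {5:x}
piece 9:x rests on {8:x}
minimal pieces: {0:b, 1:x}
ways to finish when only these pieces remain (= sum over removing one remaining piece with nothing left below it):
  1 left: {7}→1  {9}→1
  2 left: {6,7}→1  {7,9}→2  {8,9}→1
  3 left: {4,6,7}→1  {5,8,9}→1  {6,7,9}→3  {7,8,9}→3
  4 left: {2,5,8,9}→1  {3,4,6,7}→1  {4,6,7,9}→4  {5,7,8,9}→4  {6,7,8,9}→6
  5 left: {0,3,4,6,7}→1  {1,2,5,8,9}→1  {2,5,7,8,9}→5  {3,4,6,7,9}→5  {4,6,7,8,9}→10  {5,6,7,8,9}→10
  6 left: {0,3,4,6,7,9}→6  {1,2,5,7,8,9}→6  {2,5,6,7,8,9}→15  {3,4,6,7,8,9}→15  {4,5,6,7,8,9}→20
  7 left: {0,3,4,6,7,8,9}→21  {1,2,5,6,7,8,9}→21  {2,4,5,6,7,8,9}→35  {3,4,5,6,7,8,9}→35
  8 left: {0,3,4,5,6,7,8,9}→56  {1,2,4,5,6,7,8,9}→56  {2,3,4,5,6,7,8,9}→70
  placing 0:b first → 126 extensions
  placing 1:x first → 126 extensions
total linear extensions = 252

252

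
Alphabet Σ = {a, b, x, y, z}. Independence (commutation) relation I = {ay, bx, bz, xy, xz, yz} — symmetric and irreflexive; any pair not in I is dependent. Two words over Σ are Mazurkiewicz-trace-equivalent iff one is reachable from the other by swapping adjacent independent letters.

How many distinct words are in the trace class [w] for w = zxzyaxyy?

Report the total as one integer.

0(z) covers ∅
1(x) covers ∅
2(z) covers 0:z
3(y) covers ∅
4(a) covers 1:x, 2:z
5(x) covers 4:a
6(y) covers 3:y
7(y) covers 6:y
floor of heap: 0:z, 1:x, 3:y
completions by unplaced set U, small U first (add the entries for U minus each lowest piece of U):
  |U|=1: {5}:1  {7}:1
  |U|=2: {4,5}:1  {5,7}:2  {6,7}:1
  |U|=3: {1,4,5}:1  {2,4,5}:1  {3,6,7}:1  {4,5,7}:3  {5,6,7}:3
  |U|=4: {0,2,4,5}:1  {1,2,4,5}:2  {1,4,5,7}:4  {2,4,5,7}:4  {3,5,6,7}:4  {4,5,6,7}:6
  |U|=5: {0,1,2,4,5}:3  {0,2,4,5,7}:5  {1,2,4,5,7}:10  {1,4,5,6,7}:10  {2,4,5,6,7}:10  {3,4,5,6,7}:10
  |U|=6: {0,1,2,4,5,7}:18  {0,2,4,5,6,7}:15  {1,2,4,5,6,7}:30  {1,3,4,5,6,7}:20  {2,3,4,5,6,7}:20
  start at 0(z): 70
  start at 1(x): 35
  start at 3(y): 63
sum over floor = 168

168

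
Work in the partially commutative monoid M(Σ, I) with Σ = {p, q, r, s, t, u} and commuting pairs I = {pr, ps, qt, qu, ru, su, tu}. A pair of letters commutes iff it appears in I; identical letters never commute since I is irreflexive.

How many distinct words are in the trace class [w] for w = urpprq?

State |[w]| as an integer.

10

drop 0:u onto floor
drop 1:r onto floor
drop 2:p onto {0:u}
drop 3:p onto {2:p}
drop 4:r onto {1:r}
drop 5:q onto {3:p, 4:r}
ground layer = {0:u, 1:r}
drop-orders for the pieces not yet dropped (sum over which currently-grounded one goes next):
  1 to go: {5} 1
  2 to go: {3,5} 1  {4,5} 1
  3 to go: {1,4,5} 1  {2,3,5} 1  {3,4,5} 2
  4 to go: {0,2,3,5} 1  {1,3,4,5} 3  {2,3,4,5} 3
  if 0:u drops first: 6 orders
  if 1:r drops first: 4 orders
heap linearizations: 10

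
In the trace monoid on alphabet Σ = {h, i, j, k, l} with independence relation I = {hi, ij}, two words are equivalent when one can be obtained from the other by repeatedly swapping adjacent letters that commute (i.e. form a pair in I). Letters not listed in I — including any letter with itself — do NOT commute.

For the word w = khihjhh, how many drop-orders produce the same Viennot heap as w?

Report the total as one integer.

6

#0=k has no predecessor
#1=h depends on [0:k]
#2=i depends on [0:k]
#3=h depends on [1:h]
#4=j depends on [3:h]
#5=h depends on [4:j]
#6=h depends on [5:h]
sources: [0:k]
N(rest) = Σ N(rest − s) over sources s of rest; N(one piece) = 1:
  size 1 → [2]=1  [6]=1
  size 2 → [2,6]=2  [5,6]=1
  size 3 → [2,5,6]=3  [4,5,6]=1
  size 4 → [2,4,5,6]=4  [3,4,5,6]=1
  size 5 → [1,3,4,5,6]=1  [2,3,4,5,6]=5
  first=0(k) contributes 6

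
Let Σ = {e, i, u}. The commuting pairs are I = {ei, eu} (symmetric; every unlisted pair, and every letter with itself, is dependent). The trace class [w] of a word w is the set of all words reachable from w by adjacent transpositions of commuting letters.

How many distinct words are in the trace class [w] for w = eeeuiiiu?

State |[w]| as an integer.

56

drop 0:e onto floor
drop 1:e onto {0:e}
drop 2:e onto {1:e}
drop 3:u onto floor
drop 4:i onto {3:u}
drop 5:i onto {4:i}
drop 6:i onto {5:i}
drop 7:u onto {6:i}
ground layer = {0:e, 3:u}
drop-orders for the pieces not yet dropped (sum over which currently-grounded one goes next):
  1 to go: {2} 1  {7} 1
  2 to go: {1,2} 1  {2,7} 2  {6,7} 1
  3 to go: {0,1,2} 1  {1,2,7} 3  {2,6,7} 3  {5,6,7} 1
  4 to go: {0,1,2,7} 4  {1,2,6,7} 6  {2,5,6,7} 4  {4,5,6,7} 1
  5 to go: {0,1,2,6,7} 10  {1,2,5,6,7} 10  {2,4,5,6,7} 5  {3,4,5,6,7} 1
  6 to go: {0,1,2,5,6,7} 20  {1,2,4,5,6,7} 15  {2,3,4,5,6,7} 6
  if 0:e drops first: 21 orders
  if 3:u drops first: 35 orders
heap linearizations: 56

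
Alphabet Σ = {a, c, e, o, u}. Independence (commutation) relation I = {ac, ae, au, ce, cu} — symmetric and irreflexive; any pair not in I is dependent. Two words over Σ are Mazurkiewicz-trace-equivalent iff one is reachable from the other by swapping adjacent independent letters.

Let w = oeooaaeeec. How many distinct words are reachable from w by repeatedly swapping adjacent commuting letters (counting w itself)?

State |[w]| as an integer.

60

piece 0:o — minimal
piece 1:e rests on {0:o}
piece 2:o rests on {1:e}
piece 3:o rests on {2:o}
piece 4:a rests on {3:o}
piece 5:a rests on {4:a}
piece 6:e rests on {3:o}
piece 7:e rests on {6:e}
piece 8:e rests on {7:e}
piece 9:c rests on {3:o}
minimal pieces: {0:o}
ways to finish when only these pieces remain (= sum over removing one remaining piece with nothing left below it):
  1 left: {5}→1  {8}→1  {9}→1
  2 left: {4,5}→1  {5,8}→2  {5,9}→2  {7,8}→1  {8,9}→2
  3 left: {4,5,8}→3  {4,5,9}→3  {5,7,8}→3  {5,8,9}→6  {6,7,8}→1  {7,8,9}→3
  4 left: {4,5,7,8}→6  {4,5,8,9}→12  {5,6,7,8}→4  {5,7,8,9}→12  {6,7,8,9}→4
  5 left: {4,5,6,7,8}→10  {4,5,7,8,9}→30  {5,6,7,8,9}→20
  6 left: {4,5,6,7,8,9}→60
  7 left: {3,4,5,6,7,8,9}→60
  8 left: {2,3,4,5,6,7,8,9}→60
  placing 0:o first → 60 extensions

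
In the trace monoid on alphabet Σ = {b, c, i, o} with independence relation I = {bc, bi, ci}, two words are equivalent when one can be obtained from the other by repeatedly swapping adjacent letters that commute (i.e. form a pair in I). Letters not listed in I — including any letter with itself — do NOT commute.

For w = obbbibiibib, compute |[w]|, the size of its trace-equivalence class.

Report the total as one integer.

210

0(o) covers ∅
1(b) covers 0:o
2(b) covers 1:b
3(b) covers 2:b
4(i) covers 0:o
5(b) covers 3:b
6(i) covers 4:i
7(i) covers 6:i
8(b) covers 5:b
9(i) covers 7:i
10(b) covers 8:b
floor of heap: 0:o
completions by unplaced set U, small U first (add the entries for U minus each lowest piece of U):
  |U|=1: {9}:1  {10}:1
  |U|=2: {7,9}:1  {8,10}:1  {9,10}:2
  |U|=3: {5,8,10}:1  {6,7,9}:1  {7,9,10}:3  {8,9,10}:3
  |U|=4: {3,5,8,10}:1  {4,6,7,9}:1  {5,8,9,10}:4  {6,7,9,10}:4  {7,8,9,10}:6
  |U|=5: {2,3,5,8,10}:1  {3,5,8,9,10}:5  {4,6,7,9,10}:5  {5,7,8,9,10}:10  {6,7,8,9,10}:10
  |U|=6: {1,2,3,5,8,10}:1  {2,3,5,8,9,10}:6  {3,5,7,8,9,10}:15  {4,6,7,8,9,10}:15  {5,6,7,8,9,10}:20
  |U|=7: {1,2,3,5,8,9,10}:7  {2,3,5,7,8,9,10}:21  {3,5,6,7,8,9,10}:35  {4,5,6,7,8,9,10}:35
  |U|=8: {1,2,3,5,7,8,9,10}:28  {2,3,5,6,7,8,9,10}:56  {3,4,5,6,7,8,9,10}:70
  |U|=9: {1,2,3,5,6,7,8,9,10}:84  {2,3,4,5,6,7,8,9,10}:126
  start at 0(o): 210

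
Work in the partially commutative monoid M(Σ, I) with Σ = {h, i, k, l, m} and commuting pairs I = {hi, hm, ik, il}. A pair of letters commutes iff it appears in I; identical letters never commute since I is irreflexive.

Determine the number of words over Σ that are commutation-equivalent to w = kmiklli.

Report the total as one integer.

10

0(k) covers ∅
1(m) covers 0:k
2(i) covers 1:m
3(k) covers 1:m
4(l) covers 3:k
5(l) covers 4:l
6(i) covers 2:i
floor of heap: 0:k
completions by unplaced set U, small U first (add the entries for U minus each lowest piece of U):
  |U|=1: {5}:1  {6}:1
  |U|=2: {2,6}:1  {4,5}:1  {5,6}:2
  |U|=3: {2,5,6}:3  {3,4,5}:1  {4,5,6}:3
  |U|=4: {2,4,5,6}:6  {3,4,5,6}:4
  |U|=5: {2,3,4,5,6}:10
  start at 0(k): 10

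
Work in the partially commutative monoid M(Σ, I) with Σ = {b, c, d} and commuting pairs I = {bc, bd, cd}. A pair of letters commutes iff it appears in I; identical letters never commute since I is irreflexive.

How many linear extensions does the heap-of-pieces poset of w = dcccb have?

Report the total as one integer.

20

0(d) covers ∅
1(c) covers ∅
2(c) covers 1:c
3(c) covers 2:c
4(b) covers ∅
floor of heap: 0:d, 1:c, 4:b
completions by unplaced set U, small U first (add the entries for U minus each lowest piece of U):
  |U|=1: {0}:1  {3}:1  {4}:1
  |U|=2: {0,3}:2  {0,4}:2  {2,3}:1  {3,4}:2
  |U|=3: {0,2,3}:3  {0,3,4}:6  {1,2,3}:1  {2,3,4}:3
  start at 0(d): 4
  start at 1(c): 12
  start at 4(b): 4
sum over floor = 20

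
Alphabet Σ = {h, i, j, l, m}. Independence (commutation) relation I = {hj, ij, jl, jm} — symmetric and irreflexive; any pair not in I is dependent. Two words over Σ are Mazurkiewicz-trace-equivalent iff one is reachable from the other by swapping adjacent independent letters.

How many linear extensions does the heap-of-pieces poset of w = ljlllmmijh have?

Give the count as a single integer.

45

0(l) covers ∅
1(j) covers ∅
2(l) covers 0:l
3(l) covers 2:l
4(l) covers 3:l
5(m) covers 4:l
6(m) covers 5:m
7(i) covers 6:m
8(j) covers 1:j
9(h) covers 7:i
floor of heap: 0:l, 1:j
completions by unplaced set U, small U first (add the entries for U minus each lowest piece of U):
  |U|=1: {8}:1  {9}:1
  |U|=2: {1,8}:1  {7,9}:1  {8,9}:2
  |U|=3: {1,8,9}:3  {6,7,9}:1  {7,8,9}:3
  |U|=4: {1,7,8,9}:6  {5,6,7,9}:1  {6,7,8,9}:4
  |U|=5: {1,6,7,8,9}:10  {4,5,6,7,9}:1  {5,6,7,8,9}:5
  |U|=6: {1,5,6,7,8,9}:15  {3,4,5,6,7,9}:1  {4,5,6,7,8,9}:6
  |U|=7: {1,4,5,6,7,8,9}:21  {2,3,4,5,6,7,9}:1  {3,4,5,6,7,8,9}:7
  |U|=8: {0,2,3,4,5,6,7,9}:1  {1,3,4,5,6,7,8,9}:28  {2,3,4,5,6,7,8,9}:8
  start at 0(l): 36
  start at 1(j): 9
sum over floor = 45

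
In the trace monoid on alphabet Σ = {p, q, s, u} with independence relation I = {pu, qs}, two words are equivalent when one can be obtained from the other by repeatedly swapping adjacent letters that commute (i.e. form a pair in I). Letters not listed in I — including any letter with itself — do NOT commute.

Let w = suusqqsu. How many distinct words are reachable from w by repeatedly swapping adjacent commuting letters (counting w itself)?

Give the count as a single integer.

piece 0:s — minimal
piece 1:u rests on {0:s}
piece 2:u rests on {1:u}
piece 3:s rests on {2:u}
piece 4:q rests on {2:u}
piece 5:q rests on {4:q}
piece 6:s rests on {3:s}
piece 7:u rests on {5:q, 6:s}
minimal pieces: {0:s}
ways to finish when only these pieces remain (= sum over removing one remaining piece with nothing left below it):
  1 left: {7}→1
  2 left: {5,7}→1  {6,7}→1
  3 left: {3,6,7}→1  {4,5,7}→1  {5,6,7}→2
  4 left: {3,5,6,7}→3  {4,5,6,7}→3
  5 left: {3,4,5,6,7}→6
  6 left: {2,3,4,5,6,7}→6
  placing 0:s first → 6 extensions

6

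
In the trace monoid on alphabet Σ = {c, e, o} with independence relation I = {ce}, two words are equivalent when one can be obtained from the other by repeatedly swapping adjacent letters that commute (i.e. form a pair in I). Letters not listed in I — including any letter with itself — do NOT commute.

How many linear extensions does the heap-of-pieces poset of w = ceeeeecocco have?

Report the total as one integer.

piece 0:c — minimal
piece 1:e — minimal
piece 2:e rests on {1:e}
piece 3:e rests on {2:e}
piece 4:e rests on {3:e}
piece 5:e rests on {4:e}
piece 6:c rests on {0:c}
piece 7:o rests on {5:e, 6:c}
piece 8:c rests on {7:o}
piece 9:c rests on {8:c}
piece 10:o rests on {9:c}
minimal pieces: {0:c, 1:e}
ways to finish when only these pieces remain (= sum over removing one remaining piece with nothing left below it):
  1 left: {10}→1
  2 left: {9,10}→1
  3 left: {8,9,10}→1
  4 left: {7,8,9,10}→1
  5 left: {5,7,8,9,10}→1  {6,7,8,9,10}→1
  6 left: {0,6,7,8,9,10}→1  {4,5,7,8,9,10}→1  {5,6,7,8,9,10}→2
  7 left: {0,5,6,7,8,9,10}→3  {3,4,5,7,8,9,10}→1  {4,5,6,7,8,9,10}→3
  8 left: {0,4,5,6,7,8,9,10}→6  {2,3,4,5,7,8,9,10}→1  {3,4,5,6,7,8,9,10}→4
  9 left: {0,3,4,5,6,7,8,9,10}→10  {1,2,3,4,5,7,8,9,10}→1  {2,3,4,5,6,7,8,9,10}→5
  placing 0:c first → 6 extensions
  placing 1:e first → 15 extensions
total linear extensions = 21

21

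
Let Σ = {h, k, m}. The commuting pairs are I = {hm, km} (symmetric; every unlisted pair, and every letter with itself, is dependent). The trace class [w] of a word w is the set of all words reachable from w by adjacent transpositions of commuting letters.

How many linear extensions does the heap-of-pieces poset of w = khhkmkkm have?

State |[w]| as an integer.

piece 0:k — minimal
piece 1:h rests on {0:k}
piece 2:h rests on {1:h}
piece 3:k rests on {2:h}
piece 4:m — minimal
piece 5:k rests on {3:k}
piece 6:k rests on {5:k}
piece 7:m rests on {4:m}
minimal pieces: {0:k, 4:m}
ways to finish when only these pieces remain (= sum over removing one remaining piece with nothing left below it):
  1 left: {6}→1  {7}→1
  2 left: {4,7}→1  {5,6}→1  {6,7}→2
  3 left: {3,5,6}→1  {4,6,7}→3  {5,6,7}→3
  4 left: {2,3,5,6}→1  {3,5,6,7}→4  {4,5,6,7}→6
  5 left: {1,2,3,5,6}→1  {2,3,5,6,7}→5  {3,4,5,6,7}→10
  6 left: {0,1,2,3,5,6}→1  {1,2,3,5,6,7}→6  {2,3,4,5,6,7}→15
  placing 0:k first → 21 extensions
  placing 4:m first → 7 extensions
total linear extensions = 28

28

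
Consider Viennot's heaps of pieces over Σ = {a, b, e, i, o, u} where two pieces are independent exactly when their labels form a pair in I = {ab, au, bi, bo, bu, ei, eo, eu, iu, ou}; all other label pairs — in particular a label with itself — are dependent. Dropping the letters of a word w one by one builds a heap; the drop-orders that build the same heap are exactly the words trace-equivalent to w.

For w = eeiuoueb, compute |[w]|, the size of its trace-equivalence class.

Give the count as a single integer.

0(e) covers ∅
1(e) covers 0:e
2(i) covers ∅
3(u) covers ∅
4(o) covers 2:i
5(u) covers 3:u
6(e) covers 1:e
7(b) covers 6:e
floor of heap: 0:e, 2:i, 3:u
completions by unplaced set U, small U first (add the entries for U minus each lowest piece of U):
  |U|=1: {4}:1  {5}:1  {7}:1
  |U|=2: {2,4}:1  {3,5}:1  {4,5}:2  {4,7}:2  {5,7}:2  {6,7}:1
  |U|=3: {1,6,7}:1  {2,4,5}:3  {2,4,7}:3  {3,4,5}:3  {3,5,7}:3  {4,5,7}:6  {4,6,7}:3  {5,6,7}:3
  |U|=4: {0,1,6,7}:1  {1,4,6,7}:4  {1,5,6,7}:4  {2,3,4,5}:6  {2,4,5,7}:12  {2,4,6,7}:6  {3,4,5,7}:12  {3,5,6,7}:6  {4,5,6,7}:12
  |U|=5: {0,1,4,6,7}:5  {0,1,5,6,7}:5  {1,2,4,6,7}:10  {1,3,5,6,7}:10  {1,4,5,6,7}:20  {2,3,4,5,7}:30  {2,4,5,6,7}:30  {3,4,5,6,7}:30
  |U|=6: {0,1,2,4,6,7}:15  {0,1,3,5,6,7}:15  {0,1,4,5,6,7}:30  {1,2,4,5,6,7}:60  {1,3,4,5,6,7}:60  {2,3,4,5,6,7}:90
  start at 0(e): 210
  start at 2(i): 105
  start at 3(u): 105
sum over floor = 420

420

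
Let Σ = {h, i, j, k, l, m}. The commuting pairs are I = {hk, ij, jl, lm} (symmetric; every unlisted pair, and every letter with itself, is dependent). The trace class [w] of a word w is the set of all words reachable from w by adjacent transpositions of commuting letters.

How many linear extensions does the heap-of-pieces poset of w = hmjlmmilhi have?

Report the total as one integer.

#0=h has no predecessor
#1=m depends on [0:h]
#2=j depends on [1:m]
#3=l depends on [0:h]
#4=m depends on [2:j]
#5=m depends on [4:m]
#6=i depends on [3:l, 5:m]
#7=l depends on [6:i]
#8=h depends on [7:l]
#9=i depends on [8:h]
sources: [0:h]
N(rest) = Σ N(rest − s) over sources s of rest; N(one piece) = 1:
  size 1 → [9]=1
  size 2 → [8,9]=1
  size 3 → [7,8,9]=1
  size 4 → [6,7,8,9]=1
  size 5 → [3,6,7,8,9]=1  [5,6,7,8,9]=1
  size 6 → [3,5,6,7,8,9]=2  [4,5,6,7,8,9]=1
  size 7 → [2,4,5,6,7,8,9]=1  [3,4,5,6,7,8,9]=3
  size 8 → [1,2,4,5,6,7,8,9]=1  [2,3,4,5,6,7,8,9]=4
  first=0(h) contributes 5

5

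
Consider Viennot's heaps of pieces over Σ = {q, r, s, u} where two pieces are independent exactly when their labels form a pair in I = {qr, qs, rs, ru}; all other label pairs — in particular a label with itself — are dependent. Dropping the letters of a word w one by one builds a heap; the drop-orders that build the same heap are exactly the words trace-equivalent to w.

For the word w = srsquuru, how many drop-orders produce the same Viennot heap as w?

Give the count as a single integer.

piece 0:s — minimal
piece 1:r — minimal
piece 2:s rests on {0:s}
piece 3:q — minimal
piece 4:u rests on {2:s, 3:q}
piece 5:u rests on {4:u}
piece 6:r rests on {1:r}
piece 7:u rests on {5:u}
minimal pieces: {0:s, 1:r, 3:q}
ways to finish when only these pieces remain (= sum over removing one remaining piece with nothing left below it):
  1 left: {6}→1  {7}→1
  2 left: {1,6}→1  {5,7}→1  {6,7}→2
  3 left: {1,6,7}→3  {4,5,7}→1  {5,6,7}→3
  4 left: {1,5,6,7}→6  {2,4,5,7}→1  {3,4,5,7}→1  {4,5,6,7}→4
  5 left: {0,2,4,5,7}→1  {1,4,5,6,7}→10  {2,3,4,5,7}→2  {2,4,5,6,7}→5  {3,4,5,6,7}→5
  6 left: {0,2,3,4,5,7}→3  {0,2,4,5,6,7}→6  {1,2,4,5,6,7}→15  {1,3,4,5,6,7}→15  {2,3,4,5,6,7}→12
  placing 0:s first → 42 extensions
  placing 1:r first → 21 extensions
  placing 3:q first → 21 extensions
total linear extensions = 84

84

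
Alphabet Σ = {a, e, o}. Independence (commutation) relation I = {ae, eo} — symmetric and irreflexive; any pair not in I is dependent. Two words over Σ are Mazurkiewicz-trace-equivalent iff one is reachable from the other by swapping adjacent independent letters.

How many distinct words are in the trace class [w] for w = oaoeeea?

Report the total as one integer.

35

#0=o has no predecessor
#1=a depends on [0:o]
#2=o depends on [1:a]
#3=e has no predecessor
#4=e depends on [3:e]
#5=e depends on [4:e]
#6=a depends on [2:o]
sources: [0:o, 3:e]
N(rest) = Σ N(rest − s) over sources s of rest; N(one piece) = 1:
  size 1 → [5]=1  [6]=1
  size 2 → [2,6]=1  [4,5]=1  [5,6]=2
  size 3 → [1,2,6]=1  [2,5,6]=3  [3,4,5]=1  [4,5,6]=3
  size 4 → [0,1,2,6]=1  [1,2,5,6]=4  [2,4,5,6]=6  [3,4,5,6]=4
  size 5 → [0,1,2,5,6]=5  [1,2,4,5,6]=10  [2,3,4,5,6]=10
  first=0(o) contributes 20
  first=3(e) contributes 15
|[w]| = 35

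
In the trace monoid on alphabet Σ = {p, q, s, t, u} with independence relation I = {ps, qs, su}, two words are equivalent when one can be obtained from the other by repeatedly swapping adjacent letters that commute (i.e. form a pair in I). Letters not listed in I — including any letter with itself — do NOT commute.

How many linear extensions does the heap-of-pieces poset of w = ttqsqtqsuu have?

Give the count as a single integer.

0(t) covers ∅
1(t) covers 0:t
2(q) covers 1:t
3(s) covers 1:t
4(q) covers 2:q
5(t) covers 3:s, 4:q
6(q) covers 5:t
7(s) covers 5:t
8(u) covers 6:q
9(u) covers 8:u
floor of heap: 0:t
completions by unplaced set U, small U first (add the entries for U minus each lowest piece of U):
  |U|=1: {7}:1  {9}:1
  |U|=2: {7,9}:2  {8,9}:1
  |U|=3: {6,8,9}:1  {7,8,9}:3
  |U|=4: {6,7,8,9}:4
  |U|=5: {5,6,7,8,9}:4
  |U|=6: {3,5,6,7,8,9}:4  {4,5,6,7,8,9}:4
  |U|=7: {2,4,5,6,7,8,9}:4  {3,4,5,6,7,8,9}:8
  |U|=8: {2,3,4,5,6,7,8,9}:12
  start at 0(t): 12

12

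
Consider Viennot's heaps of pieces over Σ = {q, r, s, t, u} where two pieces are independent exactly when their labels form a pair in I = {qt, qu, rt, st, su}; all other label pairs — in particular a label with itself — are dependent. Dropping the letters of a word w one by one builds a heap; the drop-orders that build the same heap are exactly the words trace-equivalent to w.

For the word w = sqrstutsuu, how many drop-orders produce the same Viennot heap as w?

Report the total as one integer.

66

piece 0:s — minimal
piece 1:q rests on {0:s}
piece 2:r rests on {1:q}
piece 3:s rests on {2:r}
piece 4:t — minimal
piece 5:u rests on {2:r, 4:t}
piece 6:t rests on {5:u}
piece 7:s rests on {3:s}
piece 8:u rests on {6:t}
piece 9:u rests on {8:u}
minimal pieces: {0:s, 4:t}
ways to finish when only these pieces remain (= sum over removing one remaining piece with nothing left below it):
  1 left: {7}→1  {9}→1
  2 left: {3,7}→1  {7,9}→2  {8,9}→1
  3 left: {3,7,9}→3  {6,8,9}→1  {7,8,9}→3
  4 left: {3,7,8,9}→6  {5,6,8,9}→1  {6,7,8,9}→4
  5 left: {3,6,7,8,9}→10  {4,5,6,8,9}→1  {5,6,7,8,9}→5
  6 left: {3,5,6,7,8,9}→15  {4,5,6,7,8,9}→6
  7 left: {2,3,5,6,7,8,9}→15  {3,4,5,6,7,8,9}→21
  8 left: {1,2,3,5,6,7,8,9}→15  {2,3,4,5,6,7,8,9}→36
  placing 0:s first → 51 extensions
  placing 4:t first → 15 extensions
total linear extensions = 66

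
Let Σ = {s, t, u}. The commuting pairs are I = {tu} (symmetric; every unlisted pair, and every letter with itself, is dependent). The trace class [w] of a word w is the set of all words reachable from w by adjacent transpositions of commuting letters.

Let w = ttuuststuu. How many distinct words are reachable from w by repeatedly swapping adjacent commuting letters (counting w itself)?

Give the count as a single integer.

18

piece 0:t — minimal
piece 1:t rests on {0:t}
piece 2:u — minimal
piece 3:u rests on {2:u}
piece 4:s rests on {1:t, 3:u}
piece 5:t rests on {4:s}
piece 6:s rests on {5:t}
piece 7:t rests on {6:s}
piece 8:u rests on {6:s}
piece 9:u rests on {8:u}
minimal pieces: {0:t, 2:u}
ways to finish when only these pieces remain (= sum over removing one remaining piece with nothing left below it):
  1 left: {7}→1  {9}→1
  2 left: {7,9}→2  {8,9}→1
  3 left: {7,8,9}→3
  4 left: {6,7,8,9}→3
  5 left: {5,6,7,8,9}→3
  6 left: {4,5,6,7,8,9}→3
  7 left: {1,4,5,6,7,8,9}→3  {3,4,5,6,7,8,9}→3
  8 left: {0,1,4,5,6,7,8,9}→3  {1,3,4,5,6,7,8,9}→6  {2,3,4,5,6,7,8,9}→3
  placing 0:t first → 9 extensions
  placing 2:u first → 9 extensions
total linear extensions = 18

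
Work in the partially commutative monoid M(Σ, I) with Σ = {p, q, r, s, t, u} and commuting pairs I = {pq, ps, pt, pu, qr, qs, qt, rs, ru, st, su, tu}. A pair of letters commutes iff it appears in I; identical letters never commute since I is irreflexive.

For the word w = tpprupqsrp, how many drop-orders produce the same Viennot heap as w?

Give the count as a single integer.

0(t) covers ∅
1(p) covers ∅
2(p) covers 1:p
3(r) covers 0:t, 2:p
4(u) covers ∅
5(p) covers 3:r
6(q) covers 4:u
7(s) covers ∅
8(r) covers 5:p
9(p) covers 8:r
floor of heap: 0:t, 1:p, 4:u, 7:s
completions by unplaced set U, small U first (add the entries for U minus each lowest piece of U):
  |U|=1: {6}:1  {7}:1  {9}:1
  |U|=2: {4,6}:1  {6,7}:2  {6,9}:2  {7,9}:2  {8,9}:1
  |U|=3: {4,6,7}:3  {4,6,9}:3  {5,8,9}:1  {6,7,9}:6  {6,8,9}:3  {7,8,9}:3
  |U|=4: {3,5,8,9}:1  {4,6,7,9}:12  {4,6,8,9}:6  {5,6,8,9}:4  {5,7,8,9}:4  {6,7,8,9}:12
  |U|=5: {0,3,5,8,9}:1  {2,3,5,8,9}:1  {3,5,6,8,9}:5  {3,5,7,8,9}:5  {4,5,6,8,9}:10  {4,6,7,8,9}:30  {5,6,7,8,9}:20
  |U|=6: {0,2,3,5,8,9}:2  {0,3,5,6,8,9}:6  {0,3,5,7,8,9}:6  {1,2,3,5,8,9}:1  {2,3,5,6,8,9}:6  {2,3,5,7,8,9}:6  {3,4,5,6,8,9}:15  {3,5,6,7,8,9}:30  {4,5,6,7,8,9}:60
  |U|=7: {0,1,2,3,5,8,9}:3  {0,2,3,5,6,8,9}:14  {0,2,3,5,7,8,9}:14  {0,3,4,5,6,8,9}:21  {0,3,5,6,7,8,9}:42  {1,2,3,5,6,8,9}:7  {1,2,3,5,7,8,9}:7  {2,3,4,5,6,8,9}:21  {2,3,5,6,7,8,9}:42  {3,4,5,6,7,8,9}:105
  |U|=8: {0,1,2,3,5,6,8,9}:24  {0,1,2,3,5,7,8,9}:24  {0,2,3,4,5,6,8,9}:56  {0,2,3,5,6,7,8,9}:112  {0,3,4,5,6,7,8,9}:168  {1,2,3,4,5,6,8,9}:28  {1,2,3,5,6,7,8,9}:56  {2,3,4,5,6,7,8,9}:168
  start at 0(t): 252
  start at 1(p): 504
  start at 4(u): 216
  start at 7(s): 108
sum over floor = 1080

1080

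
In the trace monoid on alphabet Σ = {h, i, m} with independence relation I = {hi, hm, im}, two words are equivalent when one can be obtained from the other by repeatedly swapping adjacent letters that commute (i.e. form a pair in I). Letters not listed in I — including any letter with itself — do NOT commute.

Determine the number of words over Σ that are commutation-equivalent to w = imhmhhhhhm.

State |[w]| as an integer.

840

0(i) covers ∅
1(m) covers ∅
2(h) covers ∅
3(m) covers 1:m
4(h) covers 2:h
5(h) covers 4:h
6(h) covers 5:h
7(h) covers 6:h
8(h) covers 7:h
9(m) covers 3:m
floor of heap: 0:i, 1:m, 2:h
completions by unplaced set U, small U first (add the entries for U minus each lowest piece of U):
  |U|=1: {0}:1  {8}:1  {9}:1
  |U|=2: {0,8}:2  {0,9}:2  {3,9}:1  {7,8}:1  {8,9}:2
  |U|=3: {0,3,9}:3  {0,7,8}:3  {0,8,9}:6  {1,3,9}:1  {3,8,9}:3  {6,7,8}:1  {7,8,9}:3
  |U|=4: {0,1,3,9}:4  {0,3,8,9}:12  {0,6,7,8}:4  {0,7,8,9}:12  {1,3,8,9}:4  {3,7,8,9}:6  {5,6,7,8}:1  {6,7,8,9}:4
  |U|=5: {0,1,3,8,9}:20  {0,3,7,8,9}:30  {0,5,6,7,8}:5  {0,6,7,8,9}:20  {1,3,7,8,9}:10  {3,6,7,8,9}:10  {4,5,6,7,8}:1  {5,6,7,8,9}:5
  |U|=6: {0,1,3,7,8,9}:60  {0,3,6,7,8,9}:60  {0,4,5,6,7,8}:6  {0,5,6,7,8,9}:30  {1,3,6,7,8,9}:20  {2,4,5,6,7,8}:1  {3,5,6,7,8,9}:15  {4,5,6,7,8,9}:6
  |U|=7: {0,1,3,6,7,8,9}:140  {0,2,4,5,6,7,8}:7  {0,3,5,6,7,8,9}:105  {0,4,5,6,7,8,9}:42  {1,3,5,6,7,8,9}:35  {2,4,5,6,7,8,9}:7  {3,4,5,6,7,8,9}:21
  |U|=8: {0,1,3,5,6,7,8,9}:280  {0,2,4,5,6,7,8,9}:56  {0,3,4,5,6,7,8,9}:168  {1,3,4,5,6,7,8,9}:56  {2,3,4,5,6,7,8,9}:28
  start at 0(i): 84
  start at 1(m): 252
  start at 2(h): 504
sum over floor = 840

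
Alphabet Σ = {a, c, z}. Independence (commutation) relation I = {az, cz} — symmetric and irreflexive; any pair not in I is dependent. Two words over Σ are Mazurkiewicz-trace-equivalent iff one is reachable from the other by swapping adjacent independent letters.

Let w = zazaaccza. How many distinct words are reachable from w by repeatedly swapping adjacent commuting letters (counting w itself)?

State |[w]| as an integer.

84

0(z) covers ∅
1(a) covers ∅
2(z) covers 0:z
3(a) covers 1:a
4(a) covers 3:a
5(c) covers 4:a
6(c) covers 5:c
7(z) covers 2:z
8(a) covers 6:c
floor of heap: 0:z, 1:a
completions by unplaced set U, small U first (add the entries for U minus each lowest piece of U):
  |U|=1: {7}:1  {8}:1
  |U|=2: {2,7}:1  {6,8}:1  {7,8}:2
  |U|=3: {0,2,7}:1  {2,7,8}:3  {5,6,8}:1  {6,7,8}:3
  |U|=4: {0,2,7,8}:4  {2,6,7,8}:6  {4,5,6,8}:1  {5,6,7,8}:4
  |U|=5: {0,2,6,7,8}:10  {2,5,6,7,8}:10  {3,4,5,6,8}:1  {4,5,6,7,8}:5
  |U|=6: {0,2,5,6,7,8}:20  {1,3,4,5,6,8}:1  {2,4,5,6,7,8}:15  {3,4,5,6,7,8}:6
  |U|=7: {0,2,4,5,6,7,8}:35  {1,3,4,5,6,7,8}:7  {2,3,4,5,6,7,8}:21
  start at 0(z): 28
  start at 1(a): 56
sum over floor = 84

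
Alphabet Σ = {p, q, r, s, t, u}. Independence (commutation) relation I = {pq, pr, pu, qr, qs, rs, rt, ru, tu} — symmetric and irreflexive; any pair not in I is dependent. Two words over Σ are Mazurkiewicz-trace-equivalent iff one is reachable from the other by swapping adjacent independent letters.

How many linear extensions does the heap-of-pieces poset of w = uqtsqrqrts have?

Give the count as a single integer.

#0=u has no predecessor
#1=q depends on [0:u]
#2=t depends on [1:q]
#3=s depends on [2:t]
#4=q depends on [2:t]
#5=r has no predecessor
#6=q depends on [4:q]
#7=r depends on [5:r]
#8=t depends on [3:s, 6:q]
#9=s depends on [8:t]
sources: [0:u, 5:r]
N(rest) = Σ N(rest − s) over sources s of rest; N(one piece) = 1:
  size 1 → [7]=1  [9]=1
  size 2 → [5,7]=1  [7,9]=2  [8,9]=1
  size 3 → [3,8,9]=1  [5,7,9]=3  [6,8,9]=1  [7,8,9]=3
  size 4 → [3,6,8,9]=2  [3,7,8,9]=4  [4,6,8,9]=1  [5,7,8,9]=6  [6,7,8,9]=4
  size 5 → [3,4,6,8,9]=3  [3,5,7,8,9]=10  [3,6,7,8,9]=10  [4,6,7,8,9]=5  [5,6,7,8,9]=10
  size 6 → [2,3,4,6,8,9]=3  [3,4,6,7,8,9]=18  [3,5,6,7,8,9]=30  [4,5,6,7,8,9]=15
  size 7 → [1,2,3,4,6,8,9]=3  [2,3,4,6,7,8,9]=21  [3,4,5,6,7,8,9]=63
  size 8 → [0,1,2,3,4,6,8,9]=3  [1,2,3,4,6,7,8,9]=24  [2,3,4,5,6,7,8,9]=84
  first=0(u) contributes 108
  first=5(r) contributes 27
|[w]| = 135

135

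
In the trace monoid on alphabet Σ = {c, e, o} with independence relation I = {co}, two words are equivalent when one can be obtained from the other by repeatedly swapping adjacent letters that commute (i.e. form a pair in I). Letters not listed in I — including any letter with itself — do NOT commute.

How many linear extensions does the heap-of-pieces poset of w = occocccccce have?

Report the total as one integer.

45

#0=o has no predecessor
#1=c has no predecessor
#2=c depends on [1:c]
#3=o depends on [0:o]
#4=c depends on [2:c]
#5=c depends on [4:c]
#6=c depends on [5:c]
#7=c depends on [6:c]
#8=c depends on [7:c]
#9=c depends on [8:c]
#10=e depends on [3:o, 9:c]
sources: [0:o, 1:c]
N(rest) = Σ N(rest − s) over sources s of rest; N(one piece) = 1:
  size 1 → [10]=1
  size 2 → [3,10]=1  [9,10]=1
  size 3 → [0,3,10]=1  [3,9,10]=2  [8,9,10]=1
  size 4 → [0,3,9,10]=3  [3,8,9,10]=3  [7,8,9,10]=1
  size 5 → [0,3,8,9,10]=6  [3,7,8,9,10]=4  [6,7,8,9,10]=1
  size 6 → [0,3,7,8,9,10]=10  [3,6,7,8,9,10]=5  [5,6,7,8,9,10]=1
  size 7 → [0,3,6,7,8,9,10]=15  [3,5,6,7,8,9,10]=6  [4,5,6,7,8,9,10]=1
  size 8 → [0,3,5,6,7,8,9,10]=21  [2,4,5,6,7,8,9,10]=1  [3,4,5,6,7,8,9,10]=7
  size 9 → [0,3,4,5,6,7,8,9,10]=28  [1,2,4,5,6,7,8,9,10]=1  [2,3,4,5,6,7,8,9,10]=8
  first=0(o) contributes 9
  first=1(c) contributes 36
|[w]| = 45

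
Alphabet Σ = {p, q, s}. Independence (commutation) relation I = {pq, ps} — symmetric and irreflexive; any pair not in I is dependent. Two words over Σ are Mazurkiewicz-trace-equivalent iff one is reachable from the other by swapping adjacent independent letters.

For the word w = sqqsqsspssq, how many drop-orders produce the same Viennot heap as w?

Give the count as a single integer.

drop 0:s onto floor
drop 1:q onto {0:s}
drop 2:q onto {1:q}
drop 3:s onto {2:q}
drop 4:q onto {3:s}
drop 5:s onto {4:q}
drop 6:s onto {5:s}
drop 7:p onto floor
drop 8:s onto {6:s}
drop 9:s onto {8:s}
drop 10:q onto {9:s}
ground layer = {0:s, 7:p}
drop-orders for the pieces not yet dropped (sum over which currently-grounded one goes next):
  1 to go: {7} 1  {10} 1
  2 to go: {7,10} 2  {9,10} 1
  3 to go: {7,9,10} 3  {8,9,10} 1
  4 to go: {6,8,9,10} 1  {7,8,9,10} 4
  5 to go: {5,6,8,9,10} 1  {6,7,8,9,10} 5
  6 to go: {4,5,6,8,9,10} 1  {5,6,7,8,9,10} 6
  7 to go: {3,4,5,6,8,9,10} 1  {4,5,6,7,8,9,10} 7
  8 to go: {2,3,4,5,6,8,9,10} 1  {3,4,5,6,7,8,9,10} 8
  9 to go: {1,2,3,4,5,6,8,9,10} 1  {2,3,4,5,6,7,8,9,10} 9
  if 0:s drops first: 10 orders
  if 7:p drops first: 1 orders
heap linearizations: 11

11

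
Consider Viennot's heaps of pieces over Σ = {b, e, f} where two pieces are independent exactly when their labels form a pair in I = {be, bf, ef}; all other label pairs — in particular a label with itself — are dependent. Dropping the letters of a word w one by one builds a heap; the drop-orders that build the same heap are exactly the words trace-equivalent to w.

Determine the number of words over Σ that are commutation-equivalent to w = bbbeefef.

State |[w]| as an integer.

piece 0:b — minimal
piece 1:b rests on {0:b}
piece 2:b rests on {1:b}
piece 3:e — minimal
piece 4:e rests on {3:e}
piece 5:f — minimal
piece 6:e rests on {4:e}
piece 7:f rests on {5:f}
minimal pieces: {0:b, 3:e, 5:f}
ways to finish when only these pieces remain (= sum over removing one remaining piece with nothing left below it):
  1 left: {2}→1  {6}→1  {7}→1
  2 left: {1,2}→1  {2,6}→2  {2,7}→2  {4,6}→1  {5,7}→1  {6,7}→2
  3 left: {0,1,2}→1  {1,2,6}→3  {1,2,7}→3  {2,4,6}→3  {2,5,7}→3  {2,6,7}→6  {3,4,6}→1  {4,6,7}→3  {5,6,7}→3
  4 left: {0,1,2,6}→4  {0,1,2,7}→4  {1,2,4,6}→6  {1,2,5,7}→6  {1,2,6,7}→12  {2,3,4,6}→4  {2,4,6,7}→12  {2,5,6,7}→12  {3,4,6,7}→4  {4,5,6,7}→6
  5 left: {0,1,2,4,6}→10  {0,1,2,5,7}→10  {0,1,2,6,7}→20  {1,2,3,4,6}→10  {1,2,4,6,7}→30  {1,2,5,6,7}→30  {2,3,4,6,7}→20  {2,4,5,6,7}→30  {3,4,5,6,7}→10
  6 left: {0,1,2,3,4,6}→20  {0,1,2,4,6,7}→60  {0,1,2,5,6,7}→60  {1,2,3,4,6,7}→60  {1,2,4,5,6,7}→90  {2,3,4,5,6,7}→60
  placing 0:b first → 210 extensions
  placing 3:e first → 210 extensions
  placing 5:f first → 140 extensions
total linear extensions = 560

560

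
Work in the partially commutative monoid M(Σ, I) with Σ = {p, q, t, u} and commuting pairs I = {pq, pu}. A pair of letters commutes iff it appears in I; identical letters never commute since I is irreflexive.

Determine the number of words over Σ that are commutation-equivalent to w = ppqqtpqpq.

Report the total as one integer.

piece 0:p — minimal
piece 1:p rests on {0:p}
piece 2:q — minimal
piece 3:q rests on {2:q}
piece 4:t rests on {1:p, 3:q}
piece 5:p rests on {4:t}
piece 6:q rests on {4:t}
piece 7:p rests on {5:p}
piece 8:q rests on {6:q}
minimal pieces: {0:p, 2:q}
ways to finish when only these pieces remain (= sum over removing one remaining piece with nothing left below it):
  1 left: {7}→1  {8}→1
  2 left: {5,7}→1  {6,8}→1  {7,8}→2
  3 left: {5,7,8}→3  {6,7,8}→3
  4 left: {5,6,7,8}→6
  5 left: {4,5,6,7,8}→6
  6 left: {1,4,5,6,7,8}→6  {3,4,5,6,7,8}→6
  7 left: {0,1,4,5,6,7,8}→6  {1,3,4,5,6,7,8}→12  {2,3,4,5,6,7,8}→6
  placing 0:p first → 18 extensions
  placing 2:q first → 18 extensions
total linear extensions = 36

36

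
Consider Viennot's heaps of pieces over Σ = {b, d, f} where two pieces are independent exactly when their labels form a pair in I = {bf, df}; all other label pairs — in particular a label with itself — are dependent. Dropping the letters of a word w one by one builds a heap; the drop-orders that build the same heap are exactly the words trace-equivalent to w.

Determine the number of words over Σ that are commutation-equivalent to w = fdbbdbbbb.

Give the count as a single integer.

9

piece 0:f — minimal
piece 1:d — minimal
piece 2:b rests on {1:d}
piece 3:b rests on {2:b}
piece 4:d rests on {3:b}
piece 5:b rests on {4:d}
piece 6:b rests on {5:b}
piece 7:b rests on {6:b}
piece 8:b rests on {7:b}
minimal pieces: {0:f, 1:d}
ways to finish when only these pieces remain (= sum over removing one remaining piece with nothing left below it):
  1 left: {0}→1  {8}→1
  2 left: {0,8}→2  {7,8}→1
  3 left: {0,7,8}→3  {6,7,8}→1
  4 left: {0,6,7,8}→4  {5,6,7,8}→1
  5 left: {0,5,6,7,8}→5  {4,5,6,7,8}→1
  6 left: {0,4,5,6,7,8}→6  {3,4,5,6,7,8}→1
  7 left: {0,3,4,5,6,7,8}→7  {2,3,4,5,6,7,8}→1
  placing 0:f first → 1 extensions
  placing 1:d first → 8 extensions
total linear extensions = 9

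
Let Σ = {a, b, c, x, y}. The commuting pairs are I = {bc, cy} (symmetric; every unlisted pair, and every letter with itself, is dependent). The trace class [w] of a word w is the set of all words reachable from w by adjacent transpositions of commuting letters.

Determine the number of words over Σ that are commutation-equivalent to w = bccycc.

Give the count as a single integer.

piece 0:b — minimal
piece 1:c — minimal
piece 2:c rests on {1:c}
piece 3:y rests on {0:b}
piece 4:c rests on {2:c}
piece 5:c rests on {4:c}
minimal pieces: {0:b, 1:c}
ways to finish when only these pieces remain (= sum over removing one remaining piece with nothing left below it):
  1 left: {3}→1  {5}→1
  2 left: {0,3}→1  {3,5}→2  {4,5}→1
  3 left: {0,3,5}→3  {2,4,5}→1  {3,4,5}→3
  4 left: {0,3,4,5}→6  {1,2,4,5}→1  {2,3,4,5}→4
  placing 0:b first → 5 extensions
  placing 1:c first → 10 extensions
total linear extensions = 15

15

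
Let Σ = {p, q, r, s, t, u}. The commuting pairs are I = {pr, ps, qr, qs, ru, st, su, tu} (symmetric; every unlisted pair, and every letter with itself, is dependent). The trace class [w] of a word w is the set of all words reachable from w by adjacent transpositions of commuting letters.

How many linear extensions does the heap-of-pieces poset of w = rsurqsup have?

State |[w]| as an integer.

70

drop 0:r onto floor
drop 1:s onto {0:r}
drop 2:u onto floor
drop 3:r onto {1:s}
drop 4:q onto {2:u}
drop 5:s onto {3:r}
drop 6:u onto {4:q}
drop 7:p onto {6:u}
ground layer = {0:r, 2:u}
drop-orders for the pieces not yet dropped (sum over which currently-grounded one goes next):
  1 to go: {5} 1  {7} 1
  2 to go: {3,5} 1  {5,7} 2  {6,7} 1
  3 to go: {1,3,5} 1  {3,5,7} 3  {4,6,7} 1  {5,6,7} 3
  4 to go: {0,1,3,5} 1  {1,3,5,7} 4  {2,4,6,7} 1  {3,5,6,7} 6  {4,5,6,7} 4
  5 to go: {0,1,3,5,7} 5  {1,3,5,6,7} 10  {2,4,5,6,7} 5  {3,4,5,6,7} 10
  6 to go: {0,1,3,5,6,7} 15  {1,3,4,5,6,7} 20  {2,3,4,5,6,7} 15
  if 0:r drops first: 35 orders
  if 2:u drops first: 35 orders
heap linearizations: 70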